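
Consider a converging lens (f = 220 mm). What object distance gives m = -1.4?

377 mm

m = −d_i/d_o ⇒ d_i = −m·d_o.
1/f = 1/d_o + 1/d_i = 1/d_o − 1/(m·d_o) = (1 − 1/m)/d_o, so d_o = f(1 − 1/m) = (220.0)(1 − 1/(-1.4)) = 377 mm.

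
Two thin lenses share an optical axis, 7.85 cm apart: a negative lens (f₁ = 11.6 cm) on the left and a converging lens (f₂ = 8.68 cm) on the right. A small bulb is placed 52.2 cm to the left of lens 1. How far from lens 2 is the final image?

17.4 cm

Lens 1 is diverging, so f₁ = −11.6 cm.
Lens 1: 1/d_i1 = 1/f₁ − 1/d_o1 = 1/(-11.6) − 1/(52.2) = -0.1054, so d_i1 = -9.491 cm.
The intermediate image is 9.491 cm to the left of lens 1 (virtual), which is 7.85 − (-9.491) = 17.34 cm to the left of lens 2, so d_o2 = +17.34 cm.
Lens 2: 1/d_i2 = 1/f₂ − 1/d_o2 = 1/(8.68) − 1/(17.34) = 0.05754, so d_i2 = 17.4 cm.
The final image is real, 17.4 cm to the right of lens 2 (overall magnification ≈ -0.18).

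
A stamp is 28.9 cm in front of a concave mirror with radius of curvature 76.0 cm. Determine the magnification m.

m = +4.18

f = R/2 = 76.0/2 = 38.00 cm.
1/d_i = 1/f − 1/d_o = 1/(38.00) − 1/(28.9) = -0.008286, so d_i = -120.7 cm.
m = −d_i/d_o = −(-120.7)/(28.9) = +4.18.
The image is virtual, upright and enlarged, behind the mirror.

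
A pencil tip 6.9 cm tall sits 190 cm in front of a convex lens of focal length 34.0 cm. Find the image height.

1/d_i = 1/f − 1/d_o = 1/(34.00) − 1/(190) = 0.02415, so d_i = 41.41 cm.
m = −d_i/d_o = -0.2179.
|h_i| = |m|·h_o = 0.2179 × 6.9 = 1.50 cm. The image is real, inverted and reduced, on the far side of the lens.

1.50 cm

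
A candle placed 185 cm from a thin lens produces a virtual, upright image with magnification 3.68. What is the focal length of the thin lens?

m = −d_i/d_o ⇒ d_i = −m·d_o = −(+3.68)·(185) = -680.8 cm.
1/f = 1/d_o + 1/d_i = 1/(185) + 1/(-680.8) = 0.003937, so f = 254 cm.
Since f is positive, the thin lens is converging.

f = 254 cm (converging)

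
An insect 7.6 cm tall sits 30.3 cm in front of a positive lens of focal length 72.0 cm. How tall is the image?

13.1 cm

1/d_i = 1/f − 1/d_o = 1/(72.00) − 1/(30.3) = -0.01911, so d_i = -52.32 cm.
m = −d_i/d_o = +1.727.
|h_i| = |m|·h_o = 1.727 × 7.6 = 13.1 cm. The image is virtual, upright and enlarged, on the same side as the object.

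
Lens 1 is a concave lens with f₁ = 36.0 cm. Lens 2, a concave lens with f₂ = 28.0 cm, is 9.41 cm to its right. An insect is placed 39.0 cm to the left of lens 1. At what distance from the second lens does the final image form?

Lens 1 is diverging, so f₁ = −36.0 cm.
Lens 1: 1/d_i1 = 1/f₁ − 1/d_o1 = 1/(-36.0) − 1/(39.0) = -0.05342, so d_i1 = -18.72 cm.
The intermediate image is 18.72 cm to the left of lens 1 (virtual), which is 9.41 − (-18.72) = 28.13 cm to the left of lens 2, so d_o2 = +28.13 cm.
Lens 2 is diverging, so f₂ = −28.0 cm.
Lens 2: 1/d_i2 = 1/f₂ − 1/d_o2 = 1/(-28.0) − 1/(28.13) = -0.07126, so d_i2 = -14.0 cm.
The final image is virtual, 14.0 cm to the left of lens 2 (overall magnification ≈ 0.24).

14.0 cm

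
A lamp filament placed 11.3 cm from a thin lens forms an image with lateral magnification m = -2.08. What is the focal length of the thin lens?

f = 7.63 cm (converging)

m = −d_i/d_o ⇒ d_i = −m·d_o = −(-2.08)·(11.3) = 23.50 cm.
1/f = 1/d_o + 1/d_i = 1/(11.3) + 1/(23.50) = 0.1310, so f = 7.63 cm.
Since f is positive, the thin lens is converging.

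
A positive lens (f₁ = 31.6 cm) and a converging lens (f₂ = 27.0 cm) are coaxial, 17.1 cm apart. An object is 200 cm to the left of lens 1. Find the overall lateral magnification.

Lens 1: 1/d_i1 = 1/(31.6) − 1/(200) = 0.02665, so d_i1 = 37.53 cm; m₁ = −d_i1/d_o1 = -0.1877.
d_o2 = 17.1 − (37.53) = -20.43 cm (virtual object).
Lens 2: 1/d_i2 = 1/(27.0) − 1/(-20.43) = 0.08598, so d_i2 = 11.63 cm; m₂ = −d_i2/d_o2 = +0.5693.
m = m₁·m₂ = (-0.1877)(+0.5693) = -0.107.

m = -0.107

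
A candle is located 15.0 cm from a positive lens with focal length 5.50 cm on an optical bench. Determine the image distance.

8.68 cm

Thin-lens equation: 1/s_i = 1/f − 1/s_o = 1/(5.500) − 1/(15.0) = 0.1818 − 0.06667 = 0.1152, so s_i = 8.68 cm.
The image is real, inverted and reduced, on the far side of the lens.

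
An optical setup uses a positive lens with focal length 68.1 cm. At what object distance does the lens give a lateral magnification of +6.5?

m = −d_i/d_o ⇒ d_i = −m·d_o.
1/f = 1/d_o + 1/d_i = 1/d_o − 1/(m·d_o) = (1 − 1/m)/d_o, so d_o = f(1 − 1/m) = (68.10)(1 − 1/(+6.5)) = 57.6 cm.

57.6 cm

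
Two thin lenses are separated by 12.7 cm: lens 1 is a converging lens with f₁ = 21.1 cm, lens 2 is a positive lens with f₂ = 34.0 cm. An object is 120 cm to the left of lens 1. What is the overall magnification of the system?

m = -0.155

Lens 1: 1/d_i1 = 1/(21.1) − 1/(120) = 0.03906, so d_i1 = 25.60 cm; m₁ = −d_i1/d_o1 = -0.2133.
d_o2 = 12.7 − (25.60) = -12.90 cm (virtual object).
Lens 2: 1/d_i2 = 1/(34.0) − 1/(-12.90) = 0.1069, so d_i2 = 9.352 cm; m₂ = −d_i2/d_o2 = +0.7249.
m = m₁·m₂ = (-0.2133)(+0.7249) = -0.155.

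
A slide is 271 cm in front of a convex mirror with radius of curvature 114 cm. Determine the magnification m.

f = R/2 = 114/2 = 57.00 cm; for a convex mirror, f = -57.00 cm.
1/d_i = 1/f − 1/d_o = 1/(-57.00) − 1/(271) = -0.02123, so d_i = -47.09 cm.
m = −d_i/d_o = −(-47.09)/(271) = +0.174.
The image is virtual, upright and reduced, behind the mirror.

m = +0.174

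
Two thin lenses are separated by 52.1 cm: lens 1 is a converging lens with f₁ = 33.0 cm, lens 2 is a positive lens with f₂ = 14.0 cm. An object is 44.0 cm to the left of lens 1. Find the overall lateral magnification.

m = -0.447

Lens 1: 1/d_i1 = 1/(33.0) − 1/(44.0) = 0.007576, so d_i1 = 132.0 cm; m₁ = −d_i1/d_o1 = -3.000.
d_o2 = 52.1 − (132.0) = -79.90 cm (virtual object).
Lens 2: 1/d_i2 = 1/(14.0) − 1/(-79.90) = 0.08394, so d_i2 = 11.91 cm; m₂ = −d_i2/d_o2 = +0.1491.
m = m₁·m₂ = (-3.000)(+0.1491) = -0.447.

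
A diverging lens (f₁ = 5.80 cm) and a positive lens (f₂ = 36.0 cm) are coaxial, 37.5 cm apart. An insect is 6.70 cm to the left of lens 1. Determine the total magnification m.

m = -3.62

f₁ = −5.80 cm (diverging).
Lens 1: 1/d_i1 = 1/(-5.80) − 1/(6.70) = -0.3217, so d_i1 = -3.109 cm; m₁ = −d_i1/d_o1 = +0.4640.
d_o2 = 37.5 − (-3.109) = 40.61 cm.
Lens 2: 1/d_i2 = 1/(36.0) − 1/(40.61) = 0.003153, so d_i2 = 317.1 cm; m₂ = −d_i2/d_o2 = -7.809.
m = m₁·m₂ = (+0.4640)(-7.809) = -3.62.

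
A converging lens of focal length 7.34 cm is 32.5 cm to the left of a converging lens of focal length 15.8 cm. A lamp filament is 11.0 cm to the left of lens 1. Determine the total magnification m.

m = -5.91

Lens 1: 1/d_i1 = 1/(7.34) − 1/(11.0) = 0.04533, so d_i1 = 22.06 cm; m₁ = −d_i1/d_o1 = -2.005.
d_o2 = 32.5 − (22.06) = 10.44 cm.
Lens 2: 1/d_i2 = 1/(15.8) − 1/(10.44) = -0.03249, so d_i2 = -30.77 cm; m₂ = −d_i2/d_o2 = +2.948.
m = m₁·m₂ = (-2.005)(+2.948) = -5.91.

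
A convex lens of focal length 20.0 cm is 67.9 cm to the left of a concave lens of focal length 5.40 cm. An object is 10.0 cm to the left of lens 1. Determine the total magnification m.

Lens 1: 1/d_i1 = 1/(20.0) − 1/(10.0) = -0.05000, so d_i1 = -20.00 cm; m₁ = −d_i1/d_o1 = +2.000.
d_o2 = 67.9 − (-20.00) = 87.90 cm.
f₂ = −5.40 cm (diverging).
Lens 2: 1/d_i2 = 1/(-5.40) − 1/(87.90) = -0.1966, so d_i2 = -5.087 cm; m₂ = −d_i2/d_o2 = +0.05788.
m = m₁·m₂ = (+2.000)(+0.05788) = +0.116.

m = +0.116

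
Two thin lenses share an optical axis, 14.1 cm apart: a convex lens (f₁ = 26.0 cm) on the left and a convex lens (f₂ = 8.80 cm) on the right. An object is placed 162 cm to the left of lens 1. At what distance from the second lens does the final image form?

5.78 cm

Lens 1: 1/d_i1 = 1/f₁ − 1/d_o1 = 1/(26.0) − 1/(162) = 0.03229, so d_i1 = 30.97 cm.
The intermediate image is 30.97 cm to the right of lens 1, which lies 16.87 cm to the right of lens 2 — a virtual object — so d_o2 = −16.87 cm.
Lens 2: 1/d_i2 = 1/f₂ − 1/d_o2 = 1/(8.80) − 1/(-16.87) = 0.1729, so d_i2 = 5.78 cm.
The final image is real, 5.78 cm to the right of lens 2 (overall magnification ≈ -0.066).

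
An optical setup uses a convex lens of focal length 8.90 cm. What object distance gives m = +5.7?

7.34 cm

m = −d_i/d_o ⇒ d_i = −m·d_o.
1/f = 1/d_o + 1/d_i = 1/d_o − 1/(m·d_o) = (1 − 1/m)/d_o, so d_o = f(1 − 1/m) = (8.900)(1 − 1/(+5.7)) = 7.34 cm.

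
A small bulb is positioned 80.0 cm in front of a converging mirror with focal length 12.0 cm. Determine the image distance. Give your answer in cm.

Mirror equation: 1/v = 1/f − 1/u = 1/(12.00) − 1/(80.0) = 0.08333 − 0.01250 = 0.07083, so v = 14.1 cm.
The image is real, inverted and reduced, in front of the mirror.

14.1 cm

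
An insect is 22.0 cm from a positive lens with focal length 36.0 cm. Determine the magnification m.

1/d_i = 1/f − 1/d_o = 1/(36.00) − 1/(22.0) = -0.01768, so d_i = -56.57 cm.
m = −d_i/d_o = −(-56.57)/(22.0) = +2.57.
The image is virtual, upright and enlarged, on the same side as the object.

m = +2.57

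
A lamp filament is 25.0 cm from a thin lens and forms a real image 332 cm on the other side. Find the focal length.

Real image ⇒ d_i = +332 cm.
1/f = 1/d_o + 1/d_i = 1/(25.0) + 1/(332) = 0.04301, so f = 23.2 cm.
Since f is positive, the thin lens is converging.

f = 23.2 cm (converging)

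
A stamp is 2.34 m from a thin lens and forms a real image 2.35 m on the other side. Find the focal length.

f = 1.17 m (converging)

Real image ⇒ d_i = +2.35 m.
1/f = 1/d_o + 1/d_i = 1/(2.34) + 1/(2.35) = 0.8529, so f = 1.17 m.
Since f is positive, the thin lens is converging.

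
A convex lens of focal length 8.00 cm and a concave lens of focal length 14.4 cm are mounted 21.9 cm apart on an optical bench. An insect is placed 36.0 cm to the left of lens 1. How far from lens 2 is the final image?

Lens 1: 1/d_i1 = 1/f₁ − 1/d_o1 = 1/(8.00) − 1/(36.0) = 0.09722, so d_i1 = 10.29 cm.
The intermediate image is 10.29 cm to the right of lens 1, which is 21.9 − (10.29) = 11.61 cm to the left of lens 2, so d_o2 = +11.61 cm.
Lens 2 is diverging, so f₂ = −14.4 cm.
Lens 2: 1/d_i2 = 1/f₂ − 1/d_o2 = 1/(-14.4) − 1/(11.61) = -0.1556, so d_i2 = -6.43 cm.
The final image is virtual, 6.43 cm to the left of lens 2 (overall magnification ≈ -0.16).

6.43 cm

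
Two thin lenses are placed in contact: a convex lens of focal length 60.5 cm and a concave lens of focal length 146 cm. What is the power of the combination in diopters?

P = +0.968 D

P₁ = 1/f₁ = 1/(0.605 m) = +1.653 D; P₂ = 1/f₂ = 1/(-1.46 m) = -0.6849 D.
For thin lenses in contact, P = P₁ + P₂ = (+1.653) + (-0.6849) = +0.968 D.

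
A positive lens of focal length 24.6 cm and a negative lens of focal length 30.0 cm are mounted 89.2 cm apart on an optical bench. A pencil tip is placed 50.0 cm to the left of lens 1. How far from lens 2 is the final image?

Lens 1: 1/d_i1 = 1/f₁ − 1/d_o1 = 1/(24.6) − 1/(50.0) = 0.02065, so d_i1 = 48.43 cm.
The intermediate image is 48.43 cm to the right of lens 1, which is 89.2 − (48.43) = 40.77 cm to the left of lens 2, so d_o2 = +40.77 cm.
Lens 2 is diverging, so f₂ = −30.0 cm.
Lens 2: 1/d_i2 = 1/f₂ − 1/d_o2 = 1/(-30.0) − 1/(40.77) = -0.05786, so d_i2 = -17.3 cm.
The final image is virtual, 17.3 cm to the left of lens 2 (overall magnification ≈ -0.41).

17.3 cm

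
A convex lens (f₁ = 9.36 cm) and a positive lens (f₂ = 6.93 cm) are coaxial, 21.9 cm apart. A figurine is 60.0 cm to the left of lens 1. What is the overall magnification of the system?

Lens 1: 1/d_i1 = 1/(9.36) − 1/(60.0) = 0.09017, so d_i1 = 11.09 cm; m₁ = −d_i1/d_o1 = -0.1848.
d_o2 = 21.9 − (11.09) = 10.81 cm.
Lens 2: 1/d_i2 = 1/(6.93) − 1/(10.81) = 0.05179, so d_i2 = 19.31 cm; m₂ = −d_i2/d_o2 = -1.786.
m = m₁·m₂ = (-0.1848)(-1.786) = +0.330.

m = +0.330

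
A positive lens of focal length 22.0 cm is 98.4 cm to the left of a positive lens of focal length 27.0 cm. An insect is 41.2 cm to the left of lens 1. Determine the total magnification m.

m = +1.28

Lens 1: 1/d_i1 = 1/(22.0) − 1/(41.2) = 0.02118, so d_i1 = 47.21 cm; m₁ = −d_i1/d_o1 = -1.146.
d_o2 = 98.4 − (47.21) = 51.19 cm.
Lens 2: 1/d_i2 = 1/(27.0) − 1/(51.19) = 0.01750, so d_i2 = 57.14 cm; m₂ = −d_i2/d_o2 = -1.116.
m = m₁·m₂ = (-1.146)(-1.116) = +1.28.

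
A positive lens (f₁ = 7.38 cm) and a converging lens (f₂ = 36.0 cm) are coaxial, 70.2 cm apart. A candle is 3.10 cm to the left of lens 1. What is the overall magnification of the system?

m = -1.57

Lens 1: 1/d_i1 = 1/(7.38) − 1/(3.10) = -0.1871, so d_i1 = -5.345 cm; m₁ = −d_i1/d_o1 = +1.724.
d_o2 = 70.2 − (-5.345) = 75.55 cm.
Lens 2: 1/d_i2 = 1/(36.0) − 1/(75.55) = 0.01454, so d_i2 = 68.77 cm; m₂ = −d_i2/d_o2 = -0.9102.
m = m₁·m₂ = (+1.724)(-0.9102) = -1.57.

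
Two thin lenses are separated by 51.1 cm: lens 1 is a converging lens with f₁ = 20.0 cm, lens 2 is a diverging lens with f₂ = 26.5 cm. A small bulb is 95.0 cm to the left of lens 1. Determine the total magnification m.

Lens 1: 1/d_i1 = 1/(20.0) − 1/(95.0) = 0.03947, so d_i1 = 25.33 cm; m₁ = −d_i1/d_o1 = -0.2666.
d_o2 = 51.1 − (25.33) = 25.77 cm.
f₂ = −26.5 cm (diverging).
Lens 2: 1/d_i2 = 1/(-26.5) − 1/(25.77) = -0.07654, so d_i2 = -13.06 cm; m₂ = −d_i2/d_o2 = +0.5070.
m = m₁·m₂ = (-0.2666)(+0.5070) = -0.135.

m = -0.135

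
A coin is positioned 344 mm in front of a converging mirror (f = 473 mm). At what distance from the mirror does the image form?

1260 mm

Mirror equation: 1/v = 1/f − 1/u = 1/(473.0) − 1/(344) = 0.002114 − 0.002907 = -0.0007928, so v = -1260 mm.
The image is virtual, upright and enlarged, behind the mirror.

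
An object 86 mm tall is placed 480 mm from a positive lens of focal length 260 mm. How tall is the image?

1/d_i = 1/f − 1/d_o = 1/(260.0) − 1/(480) = 0.001763, so d_i = 567.3 mm.
m = −d_i/d_o = -1.182.
|h_i| = |m|·h_o = 1.182 × 86 = 102 mm. The image is real, inverted and enlarged, on the far side of the lens.

102 mm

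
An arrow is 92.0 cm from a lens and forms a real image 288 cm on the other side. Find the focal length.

Real image ⇒ d_i = +288 cm.
1/f = 1/d_o + 1/d_i = 1/(92.0) + 1/(288) = 0.01434, so f = 69.7 cm.
Since f is positive, the lens is converging.

f = 69.7 cm (converging)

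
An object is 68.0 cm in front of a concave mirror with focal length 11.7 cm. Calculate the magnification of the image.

1/d_i = 1/f − 1/d_o = 1/(11.70) − 1/(68.0) = 0.07076, so d_i = 14.13 cm.
m = −d_i/d_o = −(14.13)/(68.0) = -0.208.
The image is real, inverted and reduced, in front of the mirror.

m = -0.208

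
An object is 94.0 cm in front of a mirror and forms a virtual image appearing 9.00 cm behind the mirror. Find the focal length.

f = -9.95 cm (convex)

Virtual image ⇒ d_i = −9.00 cm.
1/f = 1/d_o + 1/d_i = 1/(94.0) + 1/(-9.00) = -0.1005, so f = -9.95 cm.
Since f is negative, the mirror is convex.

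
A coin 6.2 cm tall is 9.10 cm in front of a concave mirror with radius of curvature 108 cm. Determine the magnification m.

m = +1.20

f = R/2 = 108/2 = 54.00 cm.
1/d_i = 1/f − 1/d_o = 1/(54.00) − 1/(9.10) = -0.09137, so d_i = -10.94 cm.
m = −d_i/d_o = −(-10.94)/(9.10) = +1.20.
The image is virtual, upright and enlarged, behind the mirror.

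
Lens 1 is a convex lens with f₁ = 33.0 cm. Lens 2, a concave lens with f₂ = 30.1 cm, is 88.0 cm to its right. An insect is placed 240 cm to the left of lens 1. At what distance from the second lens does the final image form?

Lens 1: 1/d_i1 = 1/f₁ − 1/d_o1 = 1/(33.0) − 1/(240) = 0.02614, so d_i1 = 38.26 cm.
The intermediate image is 38.26 cm to the right of lens 1, which is 88.0 − (38.26) = 49.74 cm to the left of lens 2, so d_o2 = +49.74 cm.
Lens 2 is diverging, so f₂ = −30.1 cm.
Lens 2: 1/d_i2 = 1/f₂ − 1/d_o2 = 1/(-30.1) − 1/(49.74) = -0.05333, so d_i2 = -18.8 cm.
The final image is virtual, 18.8 cm to the left of lens 2 (overall magnification ≈ -0.060).

18.8 cm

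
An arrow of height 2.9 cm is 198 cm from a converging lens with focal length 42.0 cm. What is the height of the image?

0.781 cm

1/d_i = 1/f − 1/d_o = 1/(42.00) − 1/(198) = 0.01876, so d_i = 53.31 cm.
m = −d_i/d_o = -0.2692.
|h_i| = |m|·h_o = 0.2692 × 2.9 = 0.781 cm. The image is real, inverted and reduced, on the far side of the lens.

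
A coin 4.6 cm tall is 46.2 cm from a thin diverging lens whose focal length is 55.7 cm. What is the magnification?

For a diverging lens, f = -55.7 cm.
1/d_i = 1/f − 1/d_o = 1/(-55.70) − 1/(46.2) = -0.03960, so d_i = -25.25 cm.
m = −d_i/d_o = −(-25.25)/(46.2) = +0.547.
The image is virtual, upright and reduced, on the same side as the object.

m = +0.547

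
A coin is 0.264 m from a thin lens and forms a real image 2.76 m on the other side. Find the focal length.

Real image ⇒ d_i = +2.76 m.
1/f = 1/d_o + 1/d_i = 1/(0.264) + 1/(2.76) = 4.150, so f = 0.241 m.
Since f is positive, the thin lens is converging.

f = 0.241 m (converging)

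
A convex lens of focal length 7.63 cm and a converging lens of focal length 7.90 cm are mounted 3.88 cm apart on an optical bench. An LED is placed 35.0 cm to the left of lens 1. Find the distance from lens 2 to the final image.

3.37 cm

Lens 1: 1/d_i1 = 1/f₁ − 1/d_o1 = 1/(7.63) − 1/(35.0) = 0.1025, so d_i1 = 9.757 cm.
The intermediate image is 9.757 cm to the right of lens 1, which lies 5.877 cm to the right of lens 2 — a virtual object — so d_o2 = −5.877 cm.
Lens 2: 1/d_i2 = 1/f₂ − 1/d_o2 = 1/(7.90) − 1/(-5.877) = 0.2967, so d_i2 = 3.37 cm.
The final image is real, 3.37 cm to the right of lens 2 (overall magnification ≈ -0.16).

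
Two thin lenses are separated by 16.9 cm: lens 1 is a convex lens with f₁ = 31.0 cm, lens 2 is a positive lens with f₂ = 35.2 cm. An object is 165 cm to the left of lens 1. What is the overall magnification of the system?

Lens 1: 1/d_i1 = 1/(31.0) − 1/(165) = 0.02620, so d_i1 = 38.17 cm; m₁ = −d_i1/d_o1 = -0.2313.
d_o2 = 16.9 − (38.17) = -21.27 cm (virtual object).
Lens 2: 1/d_i2 = 1/(35.2) − 1/(-21.27) = 0.07542, so d_i2 = 13.26 cm; m₂ = −d_i2/d_o2 = +0.6233.
m = m₁·m₂ = (-0.2313)(+0.6233) = -0.144.

m = -0.144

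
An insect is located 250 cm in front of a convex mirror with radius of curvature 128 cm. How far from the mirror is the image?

51.0 cm

f = R/2 = 128/2 = 64.00 cm; for a convex mirror, f = -64.00 cm.
Mirror equation: 1/d_i = 1/f − 1/d_o = 1/(-64.00) − 1/(250) = -0.01562 − 0.004000 = -0.01963, so d_i = -51.0 cm.
The image is virtual, upright and reduced, behind the mirror.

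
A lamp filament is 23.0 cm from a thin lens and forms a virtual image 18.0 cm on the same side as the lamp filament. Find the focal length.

Virtual image ⇒ d_i = −18.0 cm.
1/f = 1/d_o + 1/d_i = 1/(23.0) + 1/(-18.0) = -0.01208, so f = -82.8 cm.
Since f is negative, the thin lens is diverging.

f = -82.8 cm (diverging)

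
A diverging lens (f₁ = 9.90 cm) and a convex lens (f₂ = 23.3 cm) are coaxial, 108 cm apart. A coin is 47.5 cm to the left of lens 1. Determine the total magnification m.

m = -0.0433

f₁ = −9.90 cm (diverging).
Lens 1: 1/d_i1 = 1/(-9.90) − 1/(47.5) = -0.1221, so d_i1 = -8.193 cm; m₁ = −d_i1/d_o1 = +0.1725.
d_o2 = 108 − (-8.193) = 116.2 cm.
Lens 2: 1/d_i2 = 1/(23.3) − 1/(116.2) = 0.03431, so d_i2 = 29.14 cm; m₂ = −d_i2/d_o2 = -0.2508.
m = m₁·m₂ = (+0.1725)(-0.2508) = -0.0433.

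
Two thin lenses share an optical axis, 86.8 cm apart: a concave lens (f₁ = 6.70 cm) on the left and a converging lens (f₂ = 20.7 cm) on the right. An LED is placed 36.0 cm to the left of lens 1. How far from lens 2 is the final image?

Lens 1 is diverging, so f₁ = −6.70 cm.
Lens 1: 1/d_i1 = 1/f₁ − 1/d_o1 = 1/(-6.70) − 1/(36.0) = -0.1770, so d_i1 = -5.649 cm.
The intermediate image is 5.649 cm to the left of lens 1 (virtual), which is 86.8 − (-5.649) = 92.45 cm to the left of lens 2, so d_o2 = +92.45 cm.
Lens 2: 1/d_i2 = 1/f₂ − 1/d_o2 = 1/(20.7) − 1/(92.45) = 0.03749, so d_i2 = 26.7 cm.
The final image is real, 26.7 cm to the right of lens 2 (overall magnification ≈ -0.045).

26.7 cm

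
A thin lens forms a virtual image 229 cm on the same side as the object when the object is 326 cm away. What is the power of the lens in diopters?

Virtual image ⇒ d_i = −229 cm.
1/f = 1/d_o + 1/d_i = 1/(326) + 1/(-229) = -0.001299 cm⁻¹.
f = -769.6 cm = -7.696 m, so P = 1/f = -0.130 D.

P = -0.130 D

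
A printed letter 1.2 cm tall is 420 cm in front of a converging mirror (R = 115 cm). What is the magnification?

m = -0.159

f = R/2 = 115/2 = 57.50 cm.
1/d_i = 1/f − 1/d_o = 1/(57.50) − 1/(420) = 0.01501, so d_i = 66.62 cm.
m = −d_i/d_o = −(66.62)/(420) = -0.159.
The image is real, inverted and reduced, in front of the mirror.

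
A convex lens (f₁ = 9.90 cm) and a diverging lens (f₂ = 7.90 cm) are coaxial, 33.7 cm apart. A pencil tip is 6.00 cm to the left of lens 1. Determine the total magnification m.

Lens 1: 1/d_i1 = 1/(9.90) − 1/(6.00) = -0.06566, so d_i1 = -15.23 cm; m₁ = −d_i1/d_o1 = +2.538.
d_o2 = 33.7 − (-15.23) = 48.93 cm.
f₂ = −7.90 cm (diverging).
Lens 2: 1/d_i2 = 1/(-7.90) − 1/(48.93) = -0.1470, so d_i2 = -6.802 cm; m₂ = −d_i2/d_o2 = +0.1390.
m = m₁·m₂ = (+2.538)(+0.1390) = +0.353.

m = +0.353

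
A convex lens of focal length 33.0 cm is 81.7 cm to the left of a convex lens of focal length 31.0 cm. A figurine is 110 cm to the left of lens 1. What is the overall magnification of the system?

Lens 1: 1/d_i1 = 1/(33.0) − 1/(110) = 0.02121, so d_i1 = 47.14 cm; m₁ = −d_i1/d_o1 = -0.4285.
d_o2 = 81.7 − (47.14) = 34.56 cm.
Lens 2: 1/d_i2 = 1/(31.0) − 1/(34.56) = 0.003323, so d_i2 = 300.9 cm; m₂ = −d_i2/d_o2 = -8.708.
m = m₁·m₂ = (-0.4285)(-8.708) = +3.73.

m = +3.73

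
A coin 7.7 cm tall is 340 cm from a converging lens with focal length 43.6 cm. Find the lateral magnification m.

1/d_i = 1/f − 1/d_o = 1/(43.60) − 1/(340) = 0.01999, so d_i = 50.01 cm.
m = −d_i/d_o = −(50.01)/(340) = -0.147.
The image is real, inverted and reduced, on the far side of the lens.

m = -0.147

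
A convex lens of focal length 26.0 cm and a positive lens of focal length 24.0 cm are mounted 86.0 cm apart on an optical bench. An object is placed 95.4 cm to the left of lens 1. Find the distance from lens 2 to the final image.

Lens 1: 1/d_i1 = 1/f₁ − 1/d_o1 = 1/(26.0) − 1/(95.4) = 0.02798, so d_i1 = 35.74 cm.
The intermediate image is 35.74 cm to the right of lens 1, which is 86.0 − (35.74) = 50.26 cm to the left of lens 2, so d_o2 = +50.26 cm.
Lens 2: 1/d_i2 = 1/f₂ − 1/d_o2 = 1/(24.0) − 1/(50.26) = 0.02177, so d_i2 = 45.9 cm.
The final image is real, 45.9 cm to the right of lens 2 (overall magnification ≈ 0.34).

45.9 cm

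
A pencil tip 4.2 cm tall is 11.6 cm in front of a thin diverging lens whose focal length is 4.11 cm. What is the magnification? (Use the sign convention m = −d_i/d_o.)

For a diverging lens, f = -4.11 cm.
1/d_i = 1/f − 1/d_o = 1/(-4.110) − 1/(11.6) = -0.3295, so d_i = -3.035 cm.
m = −d_i/d_o = −(-3.035)/(11.6) = +0.262.
The image is virtual, upright and reduced, on the same side as the object.

m = +0.262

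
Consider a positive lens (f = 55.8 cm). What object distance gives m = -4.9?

m = −d_i/d_o ⇒ d_i = −m·d_o.
1/f = 1/d_o + 1/d_i = 1/d_o − 1/(m·d_o) = (1 − 1/m)/d_o, so d_o = f(1 − 1/m) = (55.80)(1 − 1/(-4.9)) = 67.2 cm.

67.2 cm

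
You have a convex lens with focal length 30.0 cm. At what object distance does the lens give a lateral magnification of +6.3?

m = −d_i/d_o ⇒ d_i = −m·d_o.
1/f = 1/d_o + 1/d_i = 1/d_o − 1/(m·d_o) = (1 − 1/m)/d_o, so d_o = f(1 − 1/m) = (30.00)(1 − 1/(+6.3)) = 25.2 cm.

25.2 cm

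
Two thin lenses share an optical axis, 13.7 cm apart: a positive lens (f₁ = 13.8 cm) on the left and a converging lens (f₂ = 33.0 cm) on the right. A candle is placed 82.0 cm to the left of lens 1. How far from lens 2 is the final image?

Lens 1: 1/d_i1 = 1/f₁ − 1/d_o1 = 1/(13.8) − 1/(82.0) = 0.06027, so d_i1 = 16.59 cm.
The intermediate image is 16.59 cm to the right of lens 1, which lies 2.890 cm to the right of lens 2 — a virtual object — so d_o2 = −2.890 cm.
Lens 2: 1/d_i2 = 1/f₂ − 1/d_o2 = 1/(33.0) − 1/(-2.890) = 0.3763, so d_i2 = 2.66 cm.
The final image is real, 2.66 cm to the right of lens 2 (overall magnification ≈ -0.19).

2.66 cm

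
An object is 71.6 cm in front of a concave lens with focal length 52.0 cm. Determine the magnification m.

For a concave lens, f = -52.0 cm.
1/d_i = 1/f − 1/d_o = 1/(-52.00) − 1/(71.6) = -0.03320, so d_i = -30.12 cm.
m = −d_i/d_o = −(-30.12)/(71.6) = +0.421.
The image is virtual, upright and reduced, on the same side as the object.

m = +0.421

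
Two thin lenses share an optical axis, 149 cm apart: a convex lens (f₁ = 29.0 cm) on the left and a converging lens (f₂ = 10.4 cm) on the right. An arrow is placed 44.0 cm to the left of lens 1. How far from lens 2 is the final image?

12.4 cm

Lens 1: 1/d_i1 = 1/f₁ − 1/d_o1 = 1/(29.0) − 1/(44.0) = 0.01176, so d_i1 = 85.07 cm.
The intermediate image is 85.07 cm to the right of lens 1, which is 149 − (85.07) = 63.93 cm to the left of lens 2, so d_o2 = +63.93 cm.
Lens 2: 1/d_i2 = 1/f₂ − 1/d_o2 = 1/(10.4) − 1/(63.93) = 0.08051, so d_i2 = 12.4 cm.
The final image is real, 12.4 cm to the right of lens 2 (overall magnification ≈ 0.38).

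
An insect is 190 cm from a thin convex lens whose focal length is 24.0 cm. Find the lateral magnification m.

1/d_i = 1/f − 1/d_o = 1/(24.00) − 1/(190) = 0.03640, so d_i = 27.47 cm.
m = −d_i/d_o = −(27.47)/(190) = -0.145.
The image is real, inverted and reduced, on the far side of the lens.

m = -0.145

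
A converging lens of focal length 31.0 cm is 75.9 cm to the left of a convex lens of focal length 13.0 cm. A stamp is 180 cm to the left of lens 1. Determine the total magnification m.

Lens 1: 1/d_i1 = 1/(31.0) − 1/(180) = 0.02670, so d_i1 = 37.45 cm; m₁ = −d_i1/d_o1 = -0.2081.
d_o2 = 75.9 − (37.45) = 38.45 cm.
Lens 2: 1/d_i2 = 1/(13.0) − 1/(38.45) = 0.05092, so d_i2 = 19.64 cm; m₂ = −d_i2/d_o2 = -0.5108.
m = m₁·m₂ = (-0.2081)(-0.5108) = +0.106.

m = +0.106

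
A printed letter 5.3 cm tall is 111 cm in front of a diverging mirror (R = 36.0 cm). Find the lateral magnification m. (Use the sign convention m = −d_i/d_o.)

f = R/2 = 36.0/2 = 18.00 cm; for a diverging mirror, f = -18.00 cm.
1/d_i = 1/f − 1/d_o = 1/(-18.00) − 1/(111) = -0.06456, so d_i = -15.49 cm.
m = −d_i/d_o = −(-15.49)/(111) = +0.140.
The image is virtual, upright and reduced, behind the mirror.

m = +0.140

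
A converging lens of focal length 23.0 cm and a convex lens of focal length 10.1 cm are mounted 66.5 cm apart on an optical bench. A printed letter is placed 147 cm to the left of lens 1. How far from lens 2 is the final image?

Lens 1: 1/d_i1 = 1/f₁ − 1/d_o1 = 1/(23.0) − 1/(147) = 0.03668, so d_i1 = 27.27 cm.
The intermediate image is 27.27 cm to the right of lens 1, which is 66.5 − (27.27) = 39.23 cm to the left of lens 2, so d_o2 = +39.23 cm.
Lens 2: 1/d_i2 = 1/f₂ − 1/d_o2 = 1/(10.1) − 1/(39.23) = 0.07352, so d_i2 = 13.6 cm.
The final image is real, 13.6 cm to the right of lens 2 (overall magnification ≈ 0.064).

13.6 cm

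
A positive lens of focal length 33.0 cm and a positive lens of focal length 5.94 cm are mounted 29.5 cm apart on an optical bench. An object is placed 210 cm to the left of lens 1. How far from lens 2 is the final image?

3.68 cm

Lens 1: 1/d_i1 = 1/f₁ − 1/d_o1 = 1/(33.0) − 1/(210) = 0.02554, so d_i1 = 39.15 cm.
The intermediate image is 39.15 cm to the right of lens 1, which lies 9.650 cm to the right of lens 2 — a virtual object — so d_o2 = −9.650 cm.
Lens 2: 1/d_i2 = 1/f₂ − 1/d_o2 = 1/(5.94) − 1/(-9.650) = 0.2720, so d_i2 = 3.68 cm.
The final image is real, 3.68 cm to the right of lens 2 (overall magnification ≈ -0.071).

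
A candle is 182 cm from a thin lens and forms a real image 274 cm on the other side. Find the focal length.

Real image ⇒ d_i = +274 cm.
1/f = 1/d_o + 1/d_i = 1/(182) + 1/(274) = 0.009144, so f = 109 cm.
Since f is positive, the thin lens is converging.

f = 109 cm (converging)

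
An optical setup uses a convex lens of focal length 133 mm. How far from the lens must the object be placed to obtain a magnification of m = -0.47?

m = −d_i/d_o ⇒ d_i = −m·d_o.
1/f = 1/d_o + 1/d_i = 1/d_o − 1/(m·d_o) = (1 − 1/m)/d_o, so d_o = f(1 − 1/m) = (133.0)(1 − 1/(-0.47)) = 416 mm.

416 mm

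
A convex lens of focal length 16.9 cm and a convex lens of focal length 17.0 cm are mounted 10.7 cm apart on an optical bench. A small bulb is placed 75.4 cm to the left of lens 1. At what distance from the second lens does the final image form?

6.71 cm

Lens 1: 1/d_i1 = 1/f₁ − 1/d_o1 = 1/(16.9) − 1/(75.4) = 0.04591, so d_i1 = 21.78 cm.
The intermediate image is 21.78 cm to the right of lens 1, which lies 11.08 cm to the right of lens 2 — a virtual object — so d_o2 = −11.08 cm.
Lens 2: 1/d_i2 = 1/f₂ − 1/d_o2 = 1/(17.0) − 1/(-11.08) = 0.1491, so d_i2 = 6.71 cm.
The final image is real, 6.71 cm to the right of lens 2 (overall magnification ≈ -0.17).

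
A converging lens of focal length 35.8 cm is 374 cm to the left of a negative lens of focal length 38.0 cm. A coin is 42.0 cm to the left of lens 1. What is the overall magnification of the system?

Lens 1: 1/d_i1 = 1/(35.8) − 1/(42.0) = 0.004123, so d_i1 = 242.5 cm; m₁ = −d_i1/d_o1 = -5.774.
d_o2 = 374 − (242.5) = 131.5 cm.
f₂ = −38.0 cm (diverging).
Lens 2: 1/d_i2 = 1/(-38.0) − 1/(131.5) = -0.03392, so d_i2 = -29.48 cm; m₂ = −d_i2/d_o2 = +0.2242.
m = m₁·m₂ = (-5.774)(+0.2242) = -1.29.

m = -1.29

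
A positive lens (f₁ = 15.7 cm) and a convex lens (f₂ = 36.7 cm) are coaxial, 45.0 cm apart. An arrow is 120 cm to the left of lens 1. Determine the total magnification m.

Lens 1: 1/d_i1 = 1/(15.7) − 1/(120) = 0.05536, so d_i1 = 18.06 cm; m₁ = −d_i1/d_o1 = -0.1505.
d_o2 = 45.0 − (18.06) = 26.94 cm.
Lens 2: 1/d_i2 = 1/(36.7) − 1/(26.94) = -0.009872, so d_i2 = -101.3 cm; m₂ = −d_i2/d_o2 = +3.760.
m = m₁·m₂ = (-0.1505)(+3.760) = -0.566.

m = -0.566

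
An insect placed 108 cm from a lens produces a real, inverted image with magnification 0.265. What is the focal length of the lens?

f = 22.6 cm (converging)

m = −d_i/d_o ⇒ d_i = −m·d_o = −(-0.265)·(108) = 28.62 cm.
1/f = 1/d_o + 1/d_i = 1/(108) + 1/(28.62) = 0.04420, so f = 22.6 cm.
Since f is positive, the lens is converging.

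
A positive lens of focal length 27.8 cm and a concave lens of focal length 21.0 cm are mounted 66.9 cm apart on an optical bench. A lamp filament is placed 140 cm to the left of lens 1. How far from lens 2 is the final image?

Lens 1: 1/d_i1 = 1/f₁ − 1/d_o1 = 1/(27.8) − 1/(140) = 0.02883, so d_i1 = 34.69 cm.
The intermediate image is 34.69 cm to the right of lens 1, which is 66.9 − (34.69) = 32.21 cm to the left of lens 2, so d_o2 = +32.21 cm.
Lens 2 is diverging, so f₂ = −21.0 cm.
Lens 2: 1/d_i2 = 1/f₂ − 1/d_o2 = 1/(-21.0) − 1/(32.21) = -0.07867, so d_i2 = -12.7 cm.
The final image is virtual, 12.7 cm to the left of lens 2 (overall magnification ≈ -0.098).

12.7 cm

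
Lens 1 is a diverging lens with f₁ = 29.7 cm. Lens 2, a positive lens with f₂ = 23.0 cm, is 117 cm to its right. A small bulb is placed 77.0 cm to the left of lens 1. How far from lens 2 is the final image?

Lens 1 is diverging, so f₁ = −29.7 cm.
Lens 1: 1/d_i1 = 1/f₁ − 1/d_o1 = 1/(-29.7) − 1/(77.0) = -0.04666, so d_i1 = -21.43 cm.
The intermediate image is 21.43 cm to the left of lens 1 (virtual), which is 117 − (-21.43) = 138.4 cm to the left of lens 2, so d_o2 = +138.4 cm.
Lens 2: 1/d_i2 = 1/f₂ − 1/d_o2 = 1/(23.0) − 1/(138.4) = 0.03625, so d_i2 = 27.6 cm.
The final image is real, 27.6 cm to the right of lens 2 (overall magnification ≈ -0.055).

27.6 cm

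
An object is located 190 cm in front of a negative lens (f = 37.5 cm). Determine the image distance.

For a negative lens, f = -37.5 cm.
Thin-lens equation: 1/q = 1/f − 1/p = 1/(-37.50) − 1/(190) = -0.02667 − 0.005263 = -0.03193, so q = -31.3 cm.
The image is virtual, upright and reduced, on the same side as the object.

31.3 cm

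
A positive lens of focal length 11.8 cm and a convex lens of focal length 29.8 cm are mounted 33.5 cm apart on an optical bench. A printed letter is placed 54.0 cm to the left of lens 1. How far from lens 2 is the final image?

48.1 cm

Lens 1: 1/d_i1 = 1/f₁ − 1/d_o1 = 1/(11.8) − 1/(54.0) = 0.06623, so d_i1 = 15.10 cm.
The intermediate image is 15.10 cm to the right of lens 1, which is 33.5 − (15.10) = 18.40 cm to the left of lens 2, so d_o2 = +18.40 cm.
Lens 2: 1/d_i2 = 1/f₂ − 1/d_o2 = 1/(29.8) − 1/(18.40) = -0.02079, so d_i2 = -48.1 cm.
The final image is virtual, 48.1 cm to the left of lens 2 (overall magnification ≈ -0.73).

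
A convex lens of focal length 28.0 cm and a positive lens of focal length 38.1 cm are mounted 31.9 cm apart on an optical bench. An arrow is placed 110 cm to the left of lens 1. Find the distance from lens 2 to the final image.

Lens 1: 1/d_i1 = 1/f₁ − 1/d_o1 = 1/(28.0) − 1/(110) = 0.02662, so d_i1 = 37.56 cm.
The intermediate image is 37.56 cm to the right of lens 1, which lies 5.660 cm to the right of lens 2 — a virtual object — so d_o2 = −5.660 cm.
Lens 2: 1/d_i2 = 1/f₂ − 1/d_o2 = 1/(38.1) − 1/(-5.660) = 0.2029, so d_i2 = 4.93 cm.
The final image is real, 4.93 cm to the right of lens 2 (overall magnification ≈ -0.30).

4.93 cm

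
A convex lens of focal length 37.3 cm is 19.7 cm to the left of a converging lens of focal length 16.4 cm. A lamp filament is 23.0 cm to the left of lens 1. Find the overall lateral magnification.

m = -0.676

Lens 1: 1/d_i1 = 1/(37.3) − 1/(23.0) = -0.01667, so d_i1 = -59.99 cm; m₁ = −d_i1/d_o1 = +2.608.
d_o2 = 19.7 − (-59.99) = 79.69 cm.
Lens 2: 1/d_i2 = 1/(16.4) − 1/(79.69) = 0.04843, so d_i2 = 20.65 cm; m₂ = −d_i2/d_o2 = -0.2591.
m = m₁·m₂ = (+2.608)(-0.2591) = -0.676.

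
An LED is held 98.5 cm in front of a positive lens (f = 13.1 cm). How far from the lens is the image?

15.1 cm

Thin-lens equation: 1/q = 1/f − 1/p = 1/(13.10) − 1/(98.5) = 0.07634 − 0.01015 = 0.06618, so q = 15.1 cm.
The image is real, inverted and reduced, on the far side of the lens.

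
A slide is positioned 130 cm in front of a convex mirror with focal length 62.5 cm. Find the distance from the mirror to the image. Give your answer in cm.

42.2 cm

For a convex mirror, f = -62.5 cm.
Mirror equation: 1/d_i = 1/f − 1/d_o = 1/(-62.50) − 1/(130) = -0.01600 − 0.007692 = -0.02369, so d_i = -42.2 cm.
The image is virtual, upright and reduced, behind the mirror.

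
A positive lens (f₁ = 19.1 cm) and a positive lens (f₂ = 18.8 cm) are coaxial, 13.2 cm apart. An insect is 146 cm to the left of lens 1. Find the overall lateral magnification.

Lens 1: 1/d_i1 = 1/(19.1) − 1/(146) = 0.04551, so d_i1 = 21.97 cm; m₁ = −d_i1/d_o1 = -0.1505.
d_o2 = 13.2 − (21.97) = -8.770 cm (virtual object).
Lens 2: 1/d_i2 = 1/(18.8) − 1/(-8.770) = 0.1672, so d_i2 = 5.980 cm; m₂ = −d_i2/d_o2 = +0.6819.
m = m₁·m₂ = (-0.1505)(+0.6819) = -0.103.

m = -0.103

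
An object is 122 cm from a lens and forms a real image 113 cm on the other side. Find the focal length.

Real image ⇒ d_i = +113 cm.
1/f = 1/d_o + 1/d_i = 1/(122) + 1/(113) = 0.01705, so f = 58.7 cm.
Since f is positive, the lens is converging.

f = 58.7 cm (converging)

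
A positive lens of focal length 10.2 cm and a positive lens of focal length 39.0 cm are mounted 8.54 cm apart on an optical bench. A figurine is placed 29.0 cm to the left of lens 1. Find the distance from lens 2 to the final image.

Lens 1: 1/d_i1 = 1/f₁ − 1/d_o1 = 1/(10.2) − 1/(29.0) = 0.06356, so d_i1 = 15.73 cm.
The intermediate image is 15.73 cm to the right of lens 1, which lies 7.190 cm to the right of lens 2 — a virtual object — so d_o2 = −7.190 cm.
Lens 2: 1/d_i2 = 1/f₂ − 1/d_o2 = 1/(39.0) − 1/(-7.190) = 0.1647, so d_i2 = 6.07 cm.
The final image is real, 6.07 cm to the right of lens 2 (overall magnification ≈ -0.46).

6.07 cm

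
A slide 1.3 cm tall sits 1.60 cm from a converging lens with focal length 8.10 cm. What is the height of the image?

1.62 cm

1/d_i = 1/f − 1/d_o = 1/(8.100) − 1/(1.60) = -0.5015, so d_i = -1.994 cm.
m = −d_i/d_o = +1.246.
|h_i| = |m|·h_o = 1.246 × 1.3 = 1.62 cm. The image is virtual, upright and enlarged, on the same side as the object.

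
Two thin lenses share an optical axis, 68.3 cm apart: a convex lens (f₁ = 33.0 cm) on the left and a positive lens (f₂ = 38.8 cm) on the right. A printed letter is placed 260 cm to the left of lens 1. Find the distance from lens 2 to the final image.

143 cm

Lens 1: 1/d_i1 = 1/f₁ − 1/d_o1 = 1/(33.0) − 1/(260) = 0.02646, so d_i1 = 37.80 cm.
The intermediate image is 37.80 cm to the right of lens 1, which is 68.3 − (37.80) = 30.50 cm to the left of lens 2, so d_o2 = +30.50 cm.
Lens 2: 1/d_i2 = 1/f₂ − 1/d_o2 = 1/(38.8) − 1/(30.50) = -0.007014, so d_i2 = -143 cm.
The final image is virtual, 143 cm to the left of lens 2 (overall magnification ≈ -0.68).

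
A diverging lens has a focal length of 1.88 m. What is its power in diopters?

For a diverging lens, f = −1.88 m.
P = 1/f = 1/(-1.88 m) = -0.532 D.

P = -0.532 D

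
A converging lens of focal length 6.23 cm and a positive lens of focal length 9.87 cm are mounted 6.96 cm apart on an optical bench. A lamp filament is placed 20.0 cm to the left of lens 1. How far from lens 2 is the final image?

Lens 1: 1/d_i1 = 1/f₁ − 1/d_o1 = 1/(6.23) − 1/(20.0) = 0.1105, so d_i1 = 9.049 cm.
The intermediate image is 9.049 cm to the right of lens 1, which lies 2.089 cm to the right of lens 2 — a virtual object — so d_o2 = −2.089 cm.
Lens 2: 1/d_i2 = 1/f₂ − 1/d_o2 = 1/(9.87) − 1/(-2.089) = 0.5800, so d_i2 = 1.72 cm.
The final image is real, 1.72 cm to the right of lens 2 (overall magnification ≈ -0.37).

1.72 cm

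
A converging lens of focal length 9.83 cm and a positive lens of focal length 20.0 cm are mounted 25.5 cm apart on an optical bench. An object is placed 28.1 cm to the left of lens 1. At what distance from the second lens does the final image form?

21.6 cm

Lens 1: 1/d_i1 = 1/f₁ − 1/d_o1 = 1/(9.83) − 1/(28.1) = 0.06614, so d_i1 = 15.12 cm.
The intermediate image is 15.12 cm to the right of lens 1, which is 25.5 − (15.12) = 10.38 cm to the left of lens 2, so d_o2 = +10.38 cm.
Lens 2: 1/d_i2 = 1/f₂ − 1/d_o2 = 1/(20.0) − 1/(10.38) = -0.04634, so d_i2 = -21.6 cm.
The final image is virtual, 21.6 cm to the left of lens 2 (overall magnification ≈ -1.1).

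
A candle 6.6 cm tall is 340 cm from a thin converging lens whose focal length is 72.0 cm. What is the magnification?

m = -0.269

1/d_i = 1/f − 1/d_o = 1/(72.00) − 1/(340) = 0.01095, so d_i = 91.34 cm.
m = −d_i/d_o = −(91.34)/(340) = -0.269.
The image is real, inverted and reduced, on the far side of the lens.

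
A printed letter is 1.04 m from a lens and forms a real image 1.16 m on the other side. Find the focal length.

f = 0.548 m (converging)

Real image ⇒ d_i = +1.16 m.
1/f = 1/d_o + 1/d_i = 1/(1.04) + 1/(1.16) = 1.824, so f = 0.548 m.
Since f is positive, the lens is converging.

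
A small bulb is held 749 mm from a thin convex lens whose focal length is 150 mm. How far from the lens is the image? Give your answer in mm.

Lens equation: 1/v = 1/f − 1/u = 1/(150.0) − 1/(749) = 0.006667 − 0.001335 = 0.005332, so v = 188 mm.
The image is real, inverted and reduced, on the far side of the lens.

188 mm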